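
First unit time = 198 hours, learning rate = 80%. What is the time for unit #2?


Formula: T_n = T_1 * (learning_rate)^(log2(n)) where learning_rate = rate/100
Doublings = log2(2) = 1
T_n = 198 * 0.8^1
T_n = 198 * 0.8 = 158.4 hours

158.4 hours


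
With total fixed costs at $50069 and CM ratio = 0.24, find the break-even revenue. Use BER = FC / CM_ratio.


Formula: BER = Fixed Costs / Contribution Margin Ratio
BER = $50069 / 0.24
BER = $208620.83 (to the nearest cent)

$208620.83


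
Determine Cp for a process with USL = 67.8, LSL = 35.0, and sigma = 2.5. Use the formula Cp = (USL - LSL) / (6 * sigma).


Cp = (67.8 - 35.0) / (6 * 2.5)

2.19


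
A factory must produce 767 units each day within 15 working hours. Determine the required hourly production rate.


Formula: Production Rate = Daily Demand / Available Hours
Rate = 767 units/day / 15 hours/day
Rate = 51.1 units/hour

51.1 units/hour


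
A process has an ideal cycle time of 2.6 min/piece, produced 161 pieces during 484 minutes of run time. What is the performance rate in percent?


Formula: Performance = (Ideal CT * Total Count) / Run Time * 100
Ideal output time = 2.6 * 161 = 418.6 min
Performance = 418.6 / 484 * 100 = 86.5%

86.5%


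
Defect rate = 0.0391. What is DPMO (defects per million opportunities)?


DPMO = defect_rate * 1000000 = 0.0391 * 1000000

39100


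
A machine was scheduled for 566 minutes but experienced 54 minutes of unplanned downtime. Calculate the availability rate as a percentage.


Formula: Availability = (Planned Time - Downtime) / Planned Time * 100
Uptime = 566 - 54 = 512 min
Availability = 512 / 566 * 100 = 90.5%

90.5%


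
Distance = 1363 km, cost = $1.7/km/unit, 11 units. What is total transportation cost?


TC = dist * cost * units = 1363 * 1.7 * 11 = $25488.10

$25488.10


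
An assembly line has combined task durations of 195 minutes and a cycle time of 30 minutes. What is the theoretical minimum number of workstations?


Formula: N_min = ceil(Sum of Task Times / Cycle Time)
N_min = ceil(195 min / 30 min) = ceil(6.5)
N_min = 7 stations

7


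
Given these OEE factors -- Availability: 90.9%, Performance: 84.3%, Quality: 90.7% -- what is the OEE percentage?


Formula: OEE = Availability * Performance * Quality / 10000
A * P = 90.9% * 84.3% / 100 = 76.63%
OEE = 76.63% * 90.7% / 100 = 69.5%

69.5%


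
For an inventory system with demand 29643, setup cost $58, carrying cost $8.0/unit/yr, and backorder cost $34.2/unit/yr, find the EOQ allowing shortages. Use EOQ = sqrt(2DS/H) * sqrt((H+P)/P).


Formula: EOQ* = sqrt(2DS/H) * sqrt((H+P)/P)
Base EOQ = sqrt(2*29643*58/8.0) = 655.61 units
Correction = sqrt((8.0+34.2)/34.2) = 1.11082
EOQ* = 655.61 * 1.11082 = 728.3 units

728.3 units


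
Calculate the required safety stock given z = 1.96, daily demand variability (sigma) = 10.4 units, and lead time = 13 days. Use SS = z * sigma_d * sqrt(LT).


Formula: SS = z * sigma_d * sqrt(LT)
sqrt(LT) = sqrt(13) = 3.6056
SS = 1.96 * 10.4 * 3.6056
SS = 73.5 units

73.5 units


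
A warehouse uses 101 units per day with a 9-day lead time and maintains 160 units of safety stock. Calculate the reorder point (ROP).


Formula: ROP = (Daily Demand * Lead Time) + Safety Stock
Demand during lead time = 101 * 9 = 909 units
ROP = 909 + 160 = 1069 units

1069 units


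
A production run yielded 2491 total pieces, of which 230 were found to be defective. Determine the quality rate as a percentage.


Formula: Quality Rate = Good Pieces / Total Pieces * 100
Good pieces = 2491 - 230 = 2261
QR = 2261 / 2491 * 100 = 90.8%

90.8%


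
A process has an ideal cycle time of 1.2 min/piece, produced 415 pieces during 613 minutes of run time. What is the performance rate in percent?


Formula: Performance = (Ideal CT * Total Count) / Run Time * 100
Ideal output time = 1.2 * 415 = 498.0 min
Performance = 498.0 / 613 * 100 = 81.2%

81.2%


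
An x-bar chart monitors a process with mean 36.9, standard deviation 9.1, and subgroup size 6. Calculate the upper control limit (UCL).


UCL = 36.9 + 3 * 9.1 / sqrt(6)

48.05


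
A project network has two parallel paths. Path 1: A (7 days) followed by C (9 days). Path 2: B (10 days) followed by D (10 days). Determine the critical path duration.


Path 1 = 7 + 9 = 16 days
Path 2 = 10 + 10 = 20 days
Duration = max(16, 20) = 20 days

20 days


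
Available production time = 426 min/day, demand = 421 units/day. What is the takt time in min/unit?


Formula: Takt Time = Available Production Time / Customer Demand
Takt = 426 min/day / 421 units/day
Takt = 1.01 min/unit

1.01 min/unit


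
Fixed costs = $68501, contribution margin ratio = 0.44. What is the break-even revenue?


Formula: BER = Fixed Costs / Contribution Margin Ratio
BER = $68501 / 0.44
BER = $155684.09 (to the nearest cent)

$155684.09


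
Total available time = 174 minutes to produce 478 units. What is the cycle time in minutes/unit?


Formula: CT = Available Time / Number of Units
CT = 174 min / 478 units
CT = 0.36 min/unit

0.36 min/unit


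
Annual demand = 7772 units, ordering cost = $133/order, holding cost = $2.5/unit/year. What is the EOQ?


Formula: EOQ = sqrt(2 * D * S / H)
Numerator: 2 * 7772 * 133 = 2067352
2DS/H = 2067352 / 2.5 = 826940.8
EOQ = sqrt(826940.8) = 909.4 units

909.4 units


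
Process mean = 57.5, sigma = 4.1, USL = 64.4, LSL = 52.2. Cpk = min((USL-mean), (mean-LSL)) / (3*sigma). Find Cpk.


Cpu = (64.4 - 57.5) / (3 * 4.1) = 0.56
Cpl = (57.5 - 52.2) / (3 * 4.1) = 0.43
Cpk = min(0.56, 0.43) = 0.43

0.43


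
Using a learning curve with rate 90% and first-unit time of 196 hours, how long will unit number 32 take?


Formula: T_n = T_1 * (learning_rate)^(log2(n)) where learning_rate = rate/100
Doublings = log2(32) = 5
T_n = 196 * 0.9^5
T_n = 196 * 0.5905 = 115.7 hours

115.7 hours


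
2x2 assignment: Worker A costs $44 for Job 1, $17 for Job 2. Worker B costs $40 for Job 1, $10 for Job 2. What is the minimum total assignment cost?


Option 1: A->1 + B->2 = $44 + $10 = $54
Option 2: A->2 + B->1 = $17 + $40 = $57
Min cost = min($54, $57) = $54

$54


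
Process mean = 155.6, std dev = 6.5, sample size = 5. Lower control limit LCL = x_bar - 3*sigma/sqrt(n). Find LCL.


LCL = 155.6 - 3 * 6.5 / sqrt(5)

146.88


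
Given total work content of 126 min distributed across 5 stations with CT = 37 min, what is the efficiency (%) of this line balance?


Formula: Efficiency = Sum of Task Times / (N_stations * CT) * 100
Total station capacity = 5 stations * 37 min = 185 min
Efficiency = 126 / 185 * 100 = 68.1%

68.1%


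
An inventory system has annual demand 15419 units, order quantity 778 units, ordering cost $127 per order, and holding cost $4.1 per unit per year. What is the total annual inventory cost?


TC = 15419/778 * 127 + 778/2 * 4.1

$4111.88


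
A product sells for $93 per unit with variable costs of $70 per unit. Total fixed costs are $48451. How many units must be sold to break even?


Formula: BEQ = Fixed Costs / (Price - Variable Cost)
Contribution margin = $93 - $70 = $23/unit
BEQ = ceil($48451 / $23/unit) = ceil(2106.57) = 2107 units

2107 units


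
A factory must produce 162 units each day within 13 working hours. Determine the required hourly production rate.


Formula: Production Rate = Daily Demand / Available Hours
Rate = 162 units/day / 13 hours/day
Rate = 12.5 units/hour

12.5 units/hour


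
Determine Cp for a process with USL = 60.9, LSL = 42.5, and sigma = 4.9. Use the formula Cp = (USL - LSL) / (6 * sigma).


Cp = (60.9 - 42.5) / (6 * 4.9)

0.63


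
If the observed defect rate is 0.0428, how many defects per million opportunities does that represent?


DPMO = defect_rate * 1000000 = 0.0428 * 1000000

42800


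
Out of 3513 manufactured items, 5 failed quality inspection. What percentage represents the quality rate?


Formula: Quality Rate = Good Pieces / Total Pieces * 100
Good pieces = 3513 - 5 = 3508
QR = 3508 / 3513 * 100 = 99.9%

99.9%


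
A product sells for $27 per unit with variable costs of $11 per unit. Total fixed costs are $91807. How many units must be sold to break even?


Formula: BEQ = Fixed Costs / (Price - Variable Cost)
Contribution margin = $27 - $11 = $16/unit
BEQ = ceil($91807 / $16/unit) = ceil(5737.94) = 5738 units

5738 units


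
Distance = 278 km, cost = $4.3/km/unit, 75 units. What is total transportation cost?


TC = dist * cost * units = 278 * 4.3 * 75 = $89655.00

$89655.00


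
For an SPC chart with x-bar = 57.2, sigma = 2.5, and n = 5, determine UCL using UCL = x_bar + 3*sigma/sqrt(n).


UCL = 57.2 + 3 * 2.5 / sqrt(5)

60.55


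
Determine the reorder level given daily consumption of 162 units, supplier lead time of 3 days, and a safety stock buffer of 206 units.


Formula: ROP = (Daily Demand * Lead Time) + Safety Stock
Demand during lead time = 162 * 3 = 486 units
ROP = 486 + 206 = 692 units

692 units


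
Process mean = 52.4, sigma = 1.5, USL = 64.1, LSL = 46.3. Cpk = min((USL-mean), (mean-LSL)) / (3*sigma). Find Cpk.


Cpu = (64.1 - 52.4) / (3 * 1.5) = 2.6
Cpl = (52.4 - 46.3) / (3 * 1.5) = 1.36
Cpk = min(2.6, 1.36) = 1.36

1.36


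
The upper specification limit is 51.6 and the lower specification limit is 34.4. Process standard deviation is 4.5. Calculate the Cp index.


Cp = (51.6 - 34.4) / (6 * 4.5)

0.64


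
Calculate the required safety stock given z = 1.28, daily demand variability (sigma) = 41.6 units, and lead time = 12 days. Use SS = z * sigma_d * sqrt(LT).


Formula: SS = z * sigma_d * sqrt(LT)
sqrt(LT) = sqrt(12) = 3.4641
SS = 1.28 * 41.6 * 3.4641
SS = 184.5 units

184.5 units


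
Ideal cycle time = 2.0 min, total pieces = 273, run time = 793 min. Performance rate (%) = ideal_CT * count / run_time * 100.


Formula: Performance = (Ideal CT * Total Count) / Run Time * 100
Ideal output time = 2.0 * 273 = 546.0 min
Performance = 546.0 / 793 * 100 = 68.9%

68.9%


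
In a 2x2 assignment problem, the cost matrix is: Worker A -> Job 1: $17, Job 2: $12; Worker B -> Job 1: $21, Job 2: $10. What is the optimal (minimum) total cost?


Option 1: A->1 + B->2 = $17 + $10 = $27
Option 2: A->2 + B->1 = $12 + $21 = $33
Min cost = min($27, $33) = $27

$27


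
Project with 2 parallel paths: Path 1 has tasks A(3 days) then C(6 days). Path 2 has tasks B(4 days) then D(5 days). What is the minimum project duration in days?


Path 1 = 3 + 6 = 9 days
Path 2 = 4 + 5 = 9 days
Duration = max(9, 9) = 9 days

9 days


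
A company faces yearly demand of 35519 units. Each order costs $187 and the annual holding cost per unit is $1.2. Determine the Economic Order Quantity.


Formula: EOQ = sqrt(2 * D * S / H)
Numerator: 2 * 35519 * 187 = 13284106
2DS/H = 13284106 / 1.2 = 11070088.3
EOQ = sqrt(11070088.3) = 3327.2 units

3327.2 units


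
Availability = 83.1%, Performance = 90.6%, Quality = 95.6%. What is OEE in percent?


Formula: OEE = Availability * Performance * Quality / 10000
A * P = 83.1% * 90.6% / 100 = 75.29%
OEE = 75.29% * 95.6% / 100 = 72.0%

72.0%


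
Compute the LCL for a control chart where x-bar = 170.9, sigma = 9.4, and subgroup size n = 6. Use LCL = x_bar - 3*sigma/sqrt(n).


LCL = 170.9 - 3 * 9.4 / sqrt(6)

159.39


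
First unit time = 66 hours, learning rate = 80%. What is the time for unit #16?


Formula: T_n = T_1 * (learning_rate)^(log2(n)) where learning_rate = rate/100
Doublings = log2(16) = 4
T_n = 66 * 0.8^4
T_n = 66 * 0.4096 = 27.0 hours

27.0 hours


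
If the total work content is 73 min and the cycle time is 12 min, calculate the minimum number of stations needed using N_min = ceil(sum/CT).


Formula: N_min = ceil(Sum of Task Times / Cycle Time)
N_min = ceil(73 min / 12 min) = ceil(6.0833)
N_min = 7 stations

7


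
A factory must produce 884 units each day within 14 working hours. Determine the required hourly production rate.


Formula: Production Rate = Daily Demand / Available Hours
Rate = 884 units/day / 14 hours/day
Rate = 63.1 units/hour

63.1 units/hour


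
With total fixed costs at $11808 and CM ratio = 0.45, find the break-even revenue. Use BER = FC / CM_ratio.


Formula: BER = Fixed Costs / Contribution Margin Ratio
BER = $11808 / 0.45
BER = $26240.00 (to the nearest cent)

$26240.00


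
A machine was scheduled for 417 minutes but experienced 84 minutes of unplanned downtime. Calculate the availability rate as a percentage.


Formula: Availability = (Planned Time - Downtime) / Planned Time * 100
Uptime = 417 - 84 = 333 min
Availability = 333 / 417 * 100 = 79.9%

79.9%


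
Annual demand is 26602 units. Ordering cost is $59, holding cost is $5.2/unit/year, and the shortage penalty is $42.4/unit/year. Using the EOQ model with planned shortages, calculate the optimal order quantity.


Formula: EOQ* = sqrt(2DS/H) * sqrt((H+P)/P)
Base EOQ = sqrt(2*26602*59/5.2) = 776.96 units
Correction = sqrt((5.2+42.4)/42.4) = 1.05955
EOQ* = 776.96 * 1.05955 = 823.2 units

823.2 units


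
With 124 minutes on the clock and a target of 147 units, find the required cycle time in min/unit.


Formula: CT = Available Time / Number of Units
CT = 124 min / 147 units
CT = 0.84 min/unit

0.84 min/unit


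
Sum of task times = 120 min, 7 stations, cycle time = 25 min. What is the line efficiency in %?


Formula: Efficiency = Sum of Task Times / (N_stations * CT) * 100
Total station capacity = 7 stations * 25 min = 175 min
Efficiency = 120 / 175 * 100 = 68.6%

68.6%


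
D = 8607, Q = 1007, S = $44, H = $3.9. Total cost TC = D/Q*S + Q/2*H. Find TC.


TC = 8607/1007 * 44 + 1007/2 * 3.9

$2339.73


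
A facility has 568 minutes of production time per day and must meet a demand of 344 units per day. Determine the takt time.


Formula: Takt Time = Available Production Time / Customer Demand
Takt = 568 min/day / 344 units/day
Takt = 1.65 min/unit

1.65 min/unit


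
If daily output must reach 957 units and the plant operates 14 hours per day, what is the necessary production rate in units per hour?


Formula: Production Rate = Daily Demand / Available Hours
Rate = 957 units/day / 14 hours/day
Rate = 68.4 units/hour

68.4 units/hour


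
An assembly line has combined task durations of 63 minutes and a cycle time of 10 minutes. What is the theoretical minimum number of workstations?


Formula: N_min = ceil(Sum of Task Times / Cycle Time)
N_min = ceil(63 min / 10 min) = ceil(6.3)
N_min = 7 stations

7


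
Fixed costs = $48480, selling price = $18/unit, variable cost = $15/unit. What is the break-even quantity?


Formula: BEQ = Fixed Costs / (Price - Variable Cost)
Contribution margin = $18 - $15 = $3/unit
BEQ = ceil($48480 / $3/unit) = ceil(16160.0) = 16160 units

16160 units


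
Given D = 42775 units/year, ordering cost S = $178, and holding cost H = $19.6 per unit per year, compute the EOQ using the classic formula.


Formula: EOQ = sqrt(2 * D * S / H)
Numerator: 2 * 42775 * 178 = 15227900
2DS/H = 15227900 / 19.6 = 776933.7
EOQ = sqrt(776933.7) = 881.4 units

881.4 units


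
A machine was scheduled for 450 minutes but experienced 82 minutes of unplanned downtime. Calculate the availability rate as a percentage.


Formula: Availability = (Planned Time - Downtime) / Planned Time * 100
Uptime = 450 - 82 = 368 min
Availability = 368 / 450 * 100 = 81.8%

81.8%


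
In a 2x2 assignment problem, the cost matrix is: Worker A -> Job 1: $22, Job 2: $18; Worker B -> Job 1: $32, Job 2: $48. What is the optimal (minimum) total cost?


Option 1: A->1 + B->2 = $22 + $48 = $70
Option 2: A->2 + B->1 = $18 + $32 = $50
Min cost = min($70, $50) = $50

$50


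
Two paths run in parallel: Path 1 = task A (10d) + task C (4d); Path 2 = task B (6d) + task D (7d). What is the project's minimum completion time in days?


Path 1 = 10 + 4 = 14 days
Path 2 = 6 + 7 = 13 days
Duration = max(14, 13) = 14 days

14 days


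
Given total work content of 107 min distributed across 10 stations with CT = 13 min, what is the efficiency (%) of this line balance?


Formula: Efficiency = Sum of Task Times / (N_stations * CT) * 100
Total station capacity = 10 stations * 13 min = 130 min
Efficiency = 107 / 130 * 100 = 82.3%

82.3%


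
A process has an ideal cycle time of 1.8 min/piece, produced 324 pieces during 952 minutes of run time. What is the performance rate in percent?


Formula: Performance = (Ideal CT * Total Count) / Run Time * 100
Ideal output time = 1.8 * 324 = 583.2 min
Performance = 583.2 / 952 * 100 = 61.3%

61.3%


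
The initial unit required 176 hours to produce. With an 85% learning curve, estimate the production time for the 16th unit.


Formula: T_n = T_1 * (learning_rate)^(log2(n)) where learning_rate = rate/100
Doublings = log2(16) = 4
T_n = 176 * 0.85^4
T_n = 176 * 0.522 = 91.9 hours

91.9 hours


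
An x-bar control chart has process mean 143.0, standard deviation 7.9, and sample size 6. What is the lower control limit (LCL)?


LCL = 143.0 - 3 * 7.9 / sqrt(6)

133.32


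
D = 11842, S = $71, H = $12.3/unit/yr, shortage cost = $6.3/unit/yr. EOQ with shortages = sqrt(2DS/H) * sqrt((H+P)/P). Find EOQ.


Formula: EOQ* = sqrt(2DS/H) * sqrt((H+P)/P)
Base EOQ = sqrt(2*11842*71/12.3) = 369.75 units
Correction = sqrt((12.3+6.3)/6.3) = 1.71825
EOQ* = 369.75 * 1.71825 = 635.3 units

635.3 units


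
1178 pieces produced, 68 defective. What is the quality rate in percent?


Formula: Quality Rate = Good Pieces / Total Pieces * 100
Good pieces = 1178 - 68 = 1110
QR = 1110 / 1178 * 100 = 94.2%

94.2%


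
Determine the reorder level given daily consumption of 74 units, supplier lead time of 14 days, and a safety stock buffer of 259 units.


Formula: ROP = (Daily Demand * Lead Time) + Safety Stock
Demand during lead time = 74 * 14 = 1036 units
ROP = 1036 + 259 = 1295 units

1295 units


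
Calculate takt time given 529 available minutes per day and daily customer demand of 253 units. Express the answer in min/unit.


Formula: Takt Time = Available Production Time / Customer Demand
Takt = 529 min/day / 253 units/day
Takt = 2.09 min/unit

2.09 min/unit


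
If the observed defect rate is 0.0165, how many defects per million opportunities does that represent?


DPMO = defect_rate * 1000000 = 0.0165 * 1000000

16500


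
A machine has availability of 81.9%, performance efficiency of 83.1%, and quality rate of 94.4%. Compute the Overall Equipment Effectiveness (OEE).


Formula: OEE = Availability * Performance * Quality / 10000
A * P = 81.9% * 83.1% / 100 = 68.06%
OEE = 68.06% * 94.4% / 100 = 64.2%

64.2%


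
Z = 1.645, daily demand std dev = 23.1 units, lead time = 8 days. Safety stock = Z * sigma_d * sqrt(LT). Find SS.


Formula: SS = z * sigma_d * sqrt(LT)
sqrt(LT) = sqrt(8) = 2.8284
SS = 1.645 * 23.1 * 2.8284
SS = 107.5 units

107.5 units


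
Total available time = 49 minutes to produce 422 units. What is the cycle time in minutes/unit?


Formula: CT = Available Time / Number of Units
CT = 49 min / 422 units
CT = 0.12 min/unit

0.12 min/unit


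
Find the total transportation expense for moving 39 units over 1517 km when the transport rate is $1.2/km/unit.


TC = dist * cost * units = 1517 * 1.2 * 39 = $70995.60

$70995.60


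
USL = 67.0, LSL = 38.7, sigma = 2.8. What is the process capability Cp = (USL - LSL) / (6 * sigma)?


Cp = (67.0 - 38.7) / (6 * 2.8)

1.68


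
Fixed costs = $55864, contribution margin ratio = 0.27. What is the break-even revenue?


Formula: BER = Fixed Costs / Contribution Margin Ratio
BER = $55864 / 0.27
BER = $206903.70 (to the nearest cent)

$206903.70


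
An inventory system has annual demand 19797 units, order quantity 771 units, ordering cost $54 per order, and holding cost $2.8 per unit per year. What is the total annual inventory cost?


TC = 19797/771 * 54 + 771/2 * 2.8

$2465.96


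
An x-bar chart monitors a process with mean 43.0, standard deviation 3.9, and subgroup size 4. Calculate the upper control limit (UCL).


UCL = 43.0 + 3 * 3.9 / sqrt(4)

48.85


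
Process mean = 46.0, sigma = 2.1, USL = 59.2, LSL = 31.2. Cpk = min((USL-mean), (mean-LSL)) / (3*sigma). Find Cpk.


Cpu = (59.2 - 46.0) / (3 * 2.1) = 2.1
Cpl = (46.0 - 31.2) / (3 * 2.1) = 2.35
Cpk = min(2.1, 2.35) = 2.1

2.1


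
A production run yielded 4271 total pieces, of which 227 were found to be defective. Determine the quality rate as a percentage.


Formula: Quality Rate = Good Pieces / Total Pieces * 100
Good pieces = 4271 - 227 = 4044
QR = 4044 / 4271 * 100 = 94.7%

94.7%


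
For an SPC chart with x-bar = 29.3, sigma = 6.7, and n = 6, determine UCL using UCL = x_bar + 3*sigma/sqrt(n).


UCL = 29.3 + 3 * 6.7 / sqrt(6)

37.51


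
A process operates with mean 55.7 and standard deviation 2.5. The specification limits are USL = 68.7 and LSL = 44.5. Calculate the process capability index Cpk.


Cpu = (68.7 - 55.7) / (3 * 2.5) = 1.73
Cpl = (55.7 - 44.5) / (3 * 2.5) = 1.49
Cpk = min(1.73, 1.49) = 1.49

1.49


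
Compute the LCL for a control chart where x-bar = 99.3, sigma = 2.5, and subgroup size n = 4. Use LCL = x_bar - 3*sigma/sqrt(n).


LCL = 99.3 - 3 * 2.5 / sqrt(4)

95.55


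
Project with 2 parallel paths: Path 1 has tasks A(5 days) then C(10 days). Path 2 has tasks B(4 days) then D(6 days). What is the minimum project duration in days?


Path 1 = 5 + 10 = 15 days
Path 2 = 4 + 6 = 10 days
Duration = max(15, 10) = 15 days

15 days


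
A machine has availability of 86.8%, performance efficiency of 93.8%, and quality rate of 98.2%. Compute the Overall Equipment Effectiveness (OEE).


Formula: OEE = Availability * Performance * Quality / 10000
A * P = 86.8% * 93.8% / 100 = 81.42%
OEE = 81.42% * 98.2% / 100 = 80.0%

80.0%


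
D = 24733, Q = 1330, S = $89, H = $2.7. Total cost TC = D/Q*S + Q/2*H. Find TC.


TC = 24733/1330 * 89 + 1330/2 * 2.7

$3450.57


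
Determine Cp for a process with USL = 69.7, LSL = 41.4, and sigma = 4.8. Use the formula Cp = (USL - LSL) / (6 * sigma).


Cp = (69.7 - 41.4) / (6 * 4.8)

0.98


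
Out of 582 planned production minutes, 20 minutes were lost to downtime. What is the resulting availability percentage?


Formula: Availability = (Planned Time - Downtime) / Planned Time * 100
Uptime = 582 - 20 = 562 min
Availability = 562 / 582 * 100 = 96.6%

96.6%


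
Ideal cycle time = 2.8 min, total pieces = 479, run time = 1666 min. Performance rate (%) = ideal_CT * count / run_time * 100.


Formula: Performance = (Ideal CT * Total Count) / Run Time * 100
Ideal output time = 2.8 * 479 = 1341.2 min
Performance = 1341.2 / 1666 * 100 = 80.5%

80.5%


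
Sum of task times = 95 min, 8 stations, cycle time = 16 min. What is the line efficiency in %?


Formula: Efficiency = Sum of Task Times / (N_stations * CT) * 100
Total station capacity = 8 stations * 16 min = 128 min
Efficiency = 95 / 128 * 100 = 74.2%

74.2%


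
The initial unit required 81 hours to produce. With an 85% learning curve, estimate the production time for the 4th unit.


Formula: T_n = T_1 * (learning_rate)^(log2(n)) where learning_rate = rate/100
Doublings = log2(4) = 2
T_n = 81 * 0.85^2
T_n = 81 * 0.7225 = 58.5 hours

58.5 hours


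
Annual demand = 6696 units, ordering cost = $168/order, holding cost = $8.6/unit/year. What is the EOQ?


Formula: EOQ = sqrt(2 * D * S / H)
Numerator: 2 * 6696 * 168 = 2249856
2DS/H = 2249856 / 8.6 = 261611.2
EOQ = sqrt(261611.2) = 511.5 units

511.5 units


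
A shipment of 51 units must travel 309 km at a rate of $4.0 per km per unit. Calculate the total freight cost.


TC = dist * cost * units = 309 * 4.0 * 51 = $63036.00

$63036.00


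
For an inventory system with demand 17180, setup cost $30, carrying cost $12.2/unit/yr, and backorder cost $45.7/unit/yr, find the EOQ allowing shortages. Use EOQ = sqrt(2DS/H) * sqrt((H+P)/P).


Formula: EOQ* = sqrt(2DS/H) * sqrt((H+P)/P)
Base EOQ = sqrt(2*17180*30/12.2) = 290.67 units
Correction = sqrt((12.2+45.7)/45.7) = 1.12559
EOQ* = 290.67 * 1.12559 = 327.2 units

327.2 units


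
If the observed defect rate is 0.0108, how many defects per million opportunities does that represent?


DPMO = defect_rate * 1000000 = 0.0108 * 1000000

10800


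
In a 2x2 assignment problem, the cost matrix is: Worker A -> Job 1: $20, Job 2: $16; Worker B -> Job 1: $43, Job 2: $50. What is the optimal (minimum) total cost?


Option 1: A->1 + B->2 = $20 + $50 = $70
Option 2: A->2 + B->1 = $16 + $43 = $59
Min cost = min($70, $59) = $59

$59


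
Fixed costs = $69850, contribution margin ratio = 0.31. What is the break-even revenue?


Formula: BER = Fixed Costs / Contribution Margin Ratio
BER = $69850 / 0.31
BER = $225322.58 (to the nearest cent)

$225322.58


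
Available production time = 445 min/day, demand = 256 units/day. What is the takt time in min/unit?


Formula: Takt Time = Available Production Time / Customer Demand
Takt = 445 min/day / 256 units/day
Takt = 1.74 min/unit

1.74 min/unit


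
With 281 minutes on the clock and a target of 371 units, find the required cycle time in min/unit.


Formula: CT = Available Time / Number of Units
CT = 281 min / 371 units
CT = 0.76 min/unit

0.76 min/unit


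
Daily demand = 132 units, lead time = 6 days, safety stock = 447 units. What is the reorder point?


Formula: ROP = (Daily Demand * Lead Time) + Safety Stock
Demand during lead time = 132 * 6 = 792 units
ROP = 792 + 447 = 1239 units

1239 units


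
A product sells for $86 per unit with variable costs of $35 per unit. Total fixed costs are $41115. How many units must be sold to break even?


Formula: BEQ = Fixed Costs / (Price - Variable Cost)
Contribution margin = $86 - $35 = $51/unit
BEQ = ceil($41115 / $51/unit) = ceil(806.18) = 807 units

807 units


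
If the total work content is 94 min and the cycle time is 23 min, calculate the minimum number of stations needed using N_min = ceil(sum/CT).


Formula: N_min = ceil(Sum of Task Times / Cycle Time)
N_min = ceil(94 min / 23 min) = ceil(4.087)
N_min = 5 stations

5


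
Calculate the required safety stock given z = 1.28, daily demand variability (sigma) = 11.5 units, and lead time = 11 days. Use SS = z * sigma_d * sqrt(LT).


Formula: SS = z * sigma_d * sqrt(LT)
sqrt(LT) = sqrt(11) = 3.3166
SS = 1.28 * 11.5 * 3.3166
SS = 48.8 units

48.8 units


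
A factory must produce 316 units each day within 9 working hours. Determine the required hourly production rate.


Formula: Production Rate = Daily Demand / Available Hours
Rate = 316 units/day / 9 hours/day
Rate = 35.1 units/hour

35.1 units/hour


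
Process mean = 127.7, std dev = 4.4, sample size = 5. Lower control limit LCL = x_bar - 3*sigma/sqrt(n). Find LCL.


LCL = 127.7 - 3 * 4.4 / sqrt(5)

121.8


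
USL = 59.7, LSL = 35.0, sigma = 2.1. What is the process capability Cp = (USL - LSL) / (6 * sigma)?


Cp = (59.7 - 35.0) / (6 * 2.1)

1.96


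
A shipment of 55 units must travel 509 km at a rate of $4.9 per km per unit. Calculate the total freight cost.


TC = dist * cost * units = 509 * 4.9 * 55 = $137175.50

$137175.50


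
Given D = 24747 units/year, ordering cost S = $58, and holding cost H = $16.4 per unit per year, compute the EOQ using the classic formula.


Formula: EOQ = sqrt(2 * D * S / H)
Numerator: 2 * 24747 * 58 = 2870652
2DS/H = 2870652 / 16.4 = 175039.8
EOQ = sqrt(175039.8) = 418.4 units

418.4 units


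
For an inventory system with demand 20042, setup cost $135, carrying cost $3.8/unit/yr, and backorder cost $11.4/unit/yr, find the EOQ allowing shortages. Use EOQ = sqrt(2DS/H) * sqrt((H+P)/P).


Formula: EOQ* = sqrt(2DS/H) * sqrt((H+P)/P)
Base EOQ = sqrt(2*20042*135/3.8) = 1193.33 units
Correction = sqrt((3.8+11.4)/11.4) = 1.1547
EOQ* = 1193.33 * 1.1547 = 1377.9 units

1377.9 units


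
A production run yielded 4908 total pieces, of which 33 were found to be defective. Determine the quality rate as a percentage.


Formula: Quality Rate = Good Pieces / Total Pieces * 100
Good pieces = 4908 - 33 = 4875
QR = 4875 / 4908 * 100 = 99.3%

99.3%


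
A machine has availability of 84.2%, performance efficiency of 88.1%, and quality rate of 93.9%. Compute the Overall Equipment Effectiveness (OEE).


Formula: OEE = Availability * Performance * Quality / 10000
A * P = 84.2% * 88.1% / 100 = 74.18%
OEE = 74.18% * 93.9% / 100 = 69.7%

69.7%


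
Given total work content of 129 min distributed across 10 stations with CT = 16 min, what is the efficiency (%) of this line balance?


Formula: Efficiency = Sum of Task Times / (N_stations * CT) * 100
Total station capacity = 10 stations * 16 min = 160 min
Efficiency = 129 / 160 * 100 = 80.6%

80.6%


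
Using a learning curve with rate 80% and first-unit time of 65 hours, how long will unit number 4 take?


Formula: T_n = T_1 * (learning_rate)^(log2(n)) where learning_rate = rate/100
Doublings = log2(4) = 2
T_n = 65 * 0.8^2
T_n = 65 * 0.64 = 41.6 hours

41.6 hours


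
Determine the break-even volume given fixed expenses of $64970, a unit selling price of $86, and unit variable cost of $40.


Formula: BEQ = Fixed Costs / (Price - Variable Cost)
Contribution margin = $86 - $40 = $46/unit
BEQ = ceil($64970 / $46/unit) = ceil(1412.39) = 1413 units

1413 units


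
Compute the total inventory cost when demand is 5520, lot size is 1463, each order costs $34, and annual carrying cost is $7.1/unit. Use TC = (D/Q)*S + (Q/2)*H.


TC = 5520/1463 * 34 + 1463/2 * 7.1

$5321.93


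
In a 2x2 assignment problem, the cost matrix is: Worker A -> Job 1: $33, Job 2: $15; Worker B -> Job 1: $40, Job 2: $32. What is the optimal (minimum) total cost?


Option 1: A->1 + B->2 = $33 + $32 = $65
Option 2: A->2 + B->1 = $15 + $40 = $55
Min cost = min($65, $55) = $55

$55


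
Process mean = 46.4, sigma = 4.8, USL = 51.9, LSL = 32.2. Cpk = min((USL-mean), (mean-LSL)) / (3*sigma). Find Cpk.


Cpu = (51.9 - 46.4) / (3 * 4.8) = 0.38
Cpl = (46.4 - 32.2) / (3 * 4.8) = 0.99
Cpk = min(0.38, 0.99) = 0.38

0.38


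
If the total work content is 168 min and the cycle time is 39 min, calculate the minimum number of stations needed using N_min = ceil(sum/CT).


Formula: N_min = ceil(Sum of Task Times / Cycle Time)
N_min = ceil(168 min / 39 min) = ceil(4.3077)
N_min = 5 stations

5


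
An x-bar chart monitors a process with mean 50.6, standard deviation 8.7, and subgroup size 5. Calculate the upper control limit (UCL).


UCL = 50.6 + 3 * 8.7 / sqrt(5)

62.27


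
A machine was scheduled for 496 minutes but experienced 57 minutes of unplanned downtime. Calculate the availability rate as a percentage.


Formula: Availability = (Planned Time - Downtime) / Planned Time * 100
Uptime = 496 - 57 = 439 min
Availability = 439 / 496 * 100 = 88.5%

88.5%


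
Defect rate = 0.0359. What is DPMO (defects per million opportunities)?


DPMO = defect_rate * 1000000 = 0.0359 * 1000000

35900


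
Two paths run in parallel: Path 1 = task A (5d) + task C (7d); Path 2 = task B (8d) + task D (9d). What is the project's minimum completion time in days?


Path 1 = 5 + 7 = 12 days
Path 2 = 8 + 9 = 17 days
Duration = max(12, 17) = 17 days

17 days


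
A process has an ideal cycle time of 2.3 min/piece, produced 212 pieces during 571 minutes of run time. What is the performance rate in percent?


Formula: Performance = (Ideal CT * Total Count) / Run Time * 100
Ideal output time = 2.3 * 212 = 487.6 min
Performance = 487.6 / 571 * 100 = 85.4%

85.4%


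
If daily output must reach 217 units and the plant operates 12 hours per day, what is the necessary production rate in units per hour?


Formula: Production Rate = Daily Demand / Available Hours
Rate = 217 units/day / 12 hours/day
Rate = 18.1 units/hour

18.1 units/hour


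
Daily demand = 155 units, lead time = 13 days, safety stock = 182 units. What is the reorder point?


Formula: ROP = (Daily Demand * Lead Time) + Safety Stock
Demand during lead time = 155 * 13 = 2015 units
ROP = 2015 + 182 = 2197 units

2197 units


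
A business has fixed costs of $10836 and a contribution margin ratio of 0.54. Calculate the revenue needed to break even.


Formula: BER = Fixed Costs / Contribution Margin Ratio
BER = $10836 / 0.54
BER = $20066.67 (to the nearest cent)

$20066.67


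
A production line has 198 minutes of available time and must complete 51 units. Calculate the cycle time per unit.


Formula: CT = Available Time / Number of Units
CT = 198 min / 51 units
CT = 3.88 min/unit

3.88 min/unit


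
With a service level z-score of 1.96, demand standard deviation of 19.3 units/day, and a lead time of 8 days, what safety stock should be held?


Formula: SS = z * sigma_d * sqrt(LT)
sqrt(LT) = sqrt(8) = 2.8284
SS = 1.96 * 19.3 * 2.8284
SS = 107.0 units

107.0 units


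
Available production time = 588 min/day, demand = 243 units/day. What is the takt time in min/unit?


Formula: Takt Time = Available Production Time / Customer Demand
Takt = 588 min/day / 243 units/day
Takt = 2.42 min/unit

2.42 min/unit


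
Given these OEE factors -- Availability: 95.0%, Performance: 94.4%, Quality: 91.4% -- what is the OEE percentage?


Formula: OEE = Availability * Performance * Quality / 10000
A * P = 95.0% * 94.4% / 100 = 89.68%
OEE = 89.68% * 91.4% / 100 = 82.0%

82.0%


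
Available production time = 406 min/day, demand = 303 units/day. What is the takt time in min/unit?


Formula: Takt Time = Available Production Time / Customer Demand
Takt = 406 min/day / 303 units/day
Takt = 1.34 min/unit

1.34 min/unit


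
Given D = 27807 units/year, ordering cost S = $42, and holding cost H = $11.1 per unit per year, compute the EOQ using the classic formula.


Formula: EOQ = sqrt(2 * D * S / H)
Numerator: 2 * 27807 * 42 = 2335788
2DS/H = 2335788 / 11.1 = 210431.4
EOQ = sqrt(210431.4) = 458.7 units

458.7 units


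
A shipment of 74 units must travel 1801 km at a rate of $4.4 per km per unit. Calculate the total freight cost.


TC = dist * cost * units = 1801 * 4.4 * 74 = $586405.60

$586405.60


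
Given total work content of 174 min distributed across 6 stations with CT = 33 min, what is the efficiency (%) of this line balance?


Formula: Efficiency = Sum of Task Times / (N_stations * CT) * 100
Total station capacity = 6 stations * 33 min = 198 min
Efficiency = 174 / 198 * 100 = 87.9%

87.9%


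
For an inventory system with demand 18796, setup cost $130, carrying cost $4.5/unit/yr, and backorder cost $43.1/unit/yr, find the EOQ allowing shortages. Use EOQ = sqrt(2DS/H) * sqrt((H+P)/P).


Formula: EOQ* = sqrt(2DS/H) * sqrt((H+P)/P)
Base EOQ = sqrt(2*18796*130/4.5) = 1042.11 units
Correction = sqrt((4.5+43.1)/43.1) = 1.05091
EOQ* = 1042.11 * 1.05091 = 1095.2 units

1095.2 units


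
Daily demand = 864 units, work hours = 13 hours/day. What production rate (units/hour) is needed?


Formula: Production Rate = Daily Demand / Available Hours
Rate = 864 units/day / 13 hours/day
Rate = 66.5 units/hour

66.5 units/hour


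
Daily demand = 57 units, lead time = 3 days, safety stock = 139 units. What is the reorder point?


Formula: ROP = (Daily Demand * Lead Time) + Safety Stock
Demand during lead time = 57 * 3 = 171 units
ROP = 171 + 139 = 310 units

310 units


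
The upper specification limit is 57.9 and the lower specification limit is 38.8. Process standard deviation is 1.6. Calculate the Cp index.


Cp = (57.9 - 38.8) / (6 * 1.6)

1.99


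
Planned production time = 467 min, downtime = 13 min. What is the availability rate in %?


Formula: Availability = (Planned Time - Downtime) / Planned Time * 100
Uptime = 467 - 13 = 454 min
Availability = 454 / 467 * 100 = 97.2%

97.2%


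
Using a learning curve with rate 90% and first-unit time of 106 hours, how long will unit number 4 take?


Formula: T_n = T_1 * (learning_rate)^(log2(n)) where learning_rate = rate/100
Doublings = log2(4) = 2
T_n = 106 * 0.9^2
T_n = 106 * 0.81 = 85.9 hours

85.9 hours


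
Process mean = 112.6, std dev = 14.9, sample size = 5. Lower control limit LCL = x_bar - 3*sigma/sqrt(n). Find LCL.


LCL = 112.6 - 3 * 14.9 / sqrt(5)

92.61


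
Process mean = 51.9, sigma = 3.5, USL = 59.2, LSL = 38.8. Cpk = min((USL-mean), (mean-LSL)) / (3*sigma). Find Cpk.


Cpu = (59.2 - 51.9) / (3 * 3.5) = 0.7
Cpl = (51.9 - 38.8) / (3 * 3.5) = 1.25
Cpk = min(0.7, 1.25) = 0.7

0.7


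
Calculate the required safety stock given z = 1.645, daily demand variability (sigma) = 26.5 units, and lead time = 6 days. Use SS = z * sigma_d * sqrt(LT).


Formula: SS = z * sigma_d * sqrt(LT)
sqrt(LT) = sqrt(6) = 2.4495
SS = 1.645 * 26.5 * 2.4495
SS = 106.8 units

106.8 units


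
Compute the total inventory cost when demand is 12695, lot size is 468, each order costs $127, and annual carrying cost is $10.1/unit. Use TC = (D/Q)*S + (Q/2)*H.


TC = 12695/468 * 127 + 468/2 * 10.1

$5808.41


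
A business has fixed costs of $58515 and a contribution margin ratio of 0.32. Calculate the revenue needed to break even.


Formula: BER = Fixed Costs / Contribution Margin Ratio
BER = $58515 / 0.32
BER = $182859.38 (to the nearest cent)

$182859.38


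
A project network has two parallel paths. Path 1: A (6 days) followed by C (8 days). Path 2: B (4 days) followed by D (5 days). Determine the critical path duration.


Path 1 = 6 + 8 = 14 days
Path 2 = 4 + 5 = 9 days
Duration = max(14, 9) = 14 days

14 days


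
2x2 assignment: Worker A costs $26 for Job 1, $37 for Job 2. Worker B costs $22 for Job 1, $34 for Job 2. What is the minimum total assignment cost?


Option 1: A->1 + B->2 = $26 + $34 = $60
Option 2: A->2 + B->1 = $37 + $22 = $59
Min cost = min($60, $59) = $59

$59


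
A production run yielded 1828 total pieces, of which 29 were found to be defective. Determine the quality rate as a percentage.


Formula: Quality Rate = Good Pieces / Total Pieces * 100
Good pieces = 1828 - 29 = 1799
QR = 1799 / 1828 * 100 = 98.4%

98.4%


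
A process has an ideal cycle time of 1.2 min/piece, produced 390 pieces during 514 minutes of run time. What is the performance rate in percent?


Formula: Performance = (Ideal CT * Total Count) / Run Time * 100
Ideal output time = 1.2 * 390 = 468.0 min
Performance = 468.0 / 514 * 100 = 91.1%

91.1%


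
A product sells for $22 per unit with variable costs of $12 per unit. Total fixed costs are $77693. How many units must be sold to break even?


Formula: BEQ = Fixed Costs / (Price - Variable Cost)
Contribution margin = $22 - $12 = $10/unit
BEQ = ceil($77693 / $10/unit) = ceil(7769.3) = 7770 units

7770 units


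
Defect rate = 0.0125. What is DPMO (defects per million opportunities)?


DPMO = defect_rate * 1000000 = 0.0125 * 1000000

12500


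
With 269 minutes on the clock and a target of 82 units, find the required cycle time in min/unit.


Formula: CT = Available Time / Number of Units
CT = 269 min / 82 units
CT = 3.28 min/unit

3.28 min/unit


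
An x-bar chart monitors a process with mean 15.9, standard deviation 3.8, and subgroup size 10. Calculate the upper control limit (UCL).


UCL = 15.9 + 3 * 3.8 / sqrt(10)

19.5


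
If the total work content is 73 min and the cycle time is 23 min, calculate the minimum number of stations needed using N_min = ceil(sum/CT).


Formula: N_min = ceil(Sum of Task Times / Cycle Time)
N_min = ceil(73 min / 23 min) = ceil(3.1739)
N_min = 4 stations

4


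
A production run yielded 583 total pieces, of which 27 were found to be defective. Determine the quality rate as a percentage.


Formula: Quality Rate = Good Pieces / Total Pieces * 100
Good pieces = 583 - 27 = 556
QR = 556 / 583 * 100 = 95.4%

95.4%


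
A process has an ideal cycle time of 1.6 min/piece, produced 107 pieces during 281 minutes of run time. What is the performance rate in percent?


Formula: Performance = (Ideal CT * Total Count) / Run Time * 100
Ideal output time = 1.6 * 107 = 171.2 min
Performance = 171.2 / 281 * 100 = 60.9%

60.9%
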